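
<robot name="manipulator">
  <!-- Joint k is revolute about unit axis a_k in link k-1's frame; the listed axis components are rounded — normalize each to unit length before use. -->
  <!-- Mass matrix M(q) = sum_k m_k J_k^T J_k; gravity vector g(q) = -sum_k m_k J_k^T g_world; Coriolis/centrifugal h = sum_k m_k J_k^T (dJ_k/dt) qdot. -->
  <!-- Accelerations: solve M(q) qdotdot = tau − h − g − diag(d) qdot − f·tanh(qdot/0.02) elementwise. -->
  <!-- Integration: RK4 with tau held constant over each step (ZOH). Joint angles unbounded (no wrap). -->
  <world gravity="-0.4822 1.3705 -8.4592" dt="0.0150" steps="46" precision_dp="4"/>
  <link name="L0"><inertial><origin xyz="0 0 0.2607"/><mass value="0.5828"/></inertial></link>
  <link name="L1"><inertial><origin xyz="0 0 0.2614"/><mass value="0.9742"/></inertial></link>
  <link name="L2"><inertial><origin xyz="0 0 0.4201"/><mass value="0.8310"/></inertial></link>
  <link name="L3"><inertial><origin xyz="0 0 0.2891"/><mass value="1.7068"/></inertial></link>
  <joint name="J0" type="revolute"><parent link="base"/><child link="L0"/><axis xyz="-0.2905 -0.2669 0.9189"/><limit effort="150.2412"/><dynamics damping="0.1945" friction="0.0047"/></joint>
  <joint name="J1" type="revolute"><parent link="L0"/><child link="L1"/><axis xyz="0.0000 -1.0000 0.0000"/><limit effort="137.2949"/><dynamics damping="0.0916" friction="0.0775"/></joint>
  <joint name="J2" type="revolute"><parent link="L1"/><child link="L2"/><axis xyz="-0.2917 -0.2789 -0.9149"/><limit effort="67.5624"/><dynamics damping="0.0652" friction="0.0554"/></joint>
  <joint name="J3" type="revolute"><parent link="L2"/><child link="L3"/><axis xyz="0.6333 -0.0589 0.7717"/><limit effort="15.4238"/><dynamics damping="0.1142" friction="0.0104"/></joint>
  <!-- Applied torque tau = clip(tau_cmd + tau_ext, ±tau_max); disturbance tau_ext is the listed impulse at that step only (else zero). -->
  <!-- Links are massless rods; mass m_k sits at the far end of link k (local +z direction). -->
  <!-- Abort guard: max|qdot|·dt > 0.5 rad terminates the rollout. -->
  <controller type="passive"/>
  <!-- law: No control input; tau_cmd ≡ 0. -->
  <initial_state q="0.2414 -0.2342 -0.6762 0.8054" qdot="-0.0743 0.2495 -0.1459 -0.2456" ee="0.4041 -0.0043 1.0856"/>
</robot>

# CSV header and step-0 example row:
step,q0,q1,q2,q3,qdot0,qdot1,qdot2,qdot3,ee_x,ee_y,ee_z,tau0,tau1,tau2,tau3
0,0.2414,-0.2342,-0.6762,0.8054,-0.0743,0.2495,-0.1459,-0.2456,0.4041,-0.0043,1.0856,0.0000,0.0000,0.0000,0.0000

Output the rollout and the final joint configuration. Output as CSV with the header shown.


step,q0,q1,q2,q3,qdot0,qdot1,qdot2,qdot3,ee_x,ee_y,ee_z,tau0,tau1,tau2,tau3
1,0.2411,-0.2311,-0.6757,0.8085,0.0254,0.1748,0.1605,0.6176,0.4019,-0.0051,1.0865,0.0000,0.0000,0.0000,0.0000
2,0.2421,-0.2288,-0.6722,0.8232,0.1049,0.1431,0.2976,1.3214,0.4004,-0.0056,1.0861,0.0000,0.0000,0.0000,0.0000
3,0.2442,-0.2268,-0.6670,0.8477,0.1721,0.1226,0.3811,1.9425,0.3995,-0.0058,1.0846,0.0000,0.0000,0.0000,0.0000
4,0.2472,-0.2250,-0.6609,0.8811,0.2271,0.1081,0.4325,2.4986,0.3993,-0.0054,1.0820,0.0000,0.0000,0.0000,0.0000
5,0.2509,-0.2235,-0.6541,0.9225,0.2700,0.0958,0.4670,3.0034,0.3997,-0.0047,1.0782,0.0000,0.0000,0.0000,0.0000
6,0.2552,-0.2222,-0.6469,0.9710,0.3007,0.0831,0.4946,3.4673,0.4006,-0.0034,1.0734,0.0000,0.0000,0.0000,0.0000
7,0.2599,-0.2210,-0.6393,1.0263,0.3193,0.0681,0.5211,3.8981,0.4022,-0.0016,1.0675,0.0000,0.0000,0.0000,0.0000
8,0.2647,-0.2201,-0.6313,1.0878,0.3255,0.0498,0.5492,4.3011,0.4042,0.0008,1.0606,0.0000,0.0000,0.0000,0.0000
9,0.2696,-0.2196,-0.6228,1.1552,0.3195,0.0277,0.5786,4.6801,0.4068,0.0039,1.0527,0.0000,0.0000,0.0000,0.0000
10,0.2742,-0.2193,-0.6140,1.2281,0.3006,0.0037,0.6015,5.0352,0.4098,0.0075,1.0437,0.0000,0.0000,0.0000,0.0000
11,0.2785,-0.2194,-0.6049,1.3061,0.2674,-0.0182,0.6041,5.3644,0.4133,0.0119,1.0337,0.0000,0.0000,0.0000,0.0000
12,0.2822,-0.2199,-0.5959,1.3890,0.2216,-0.0429,0.5972,5.6744,0.4171,0.0170,1.0227,0.0000,0.0000,0.0000,0.0000
13,0.2851,-0.2208,-0.5870,1.4763,0.1649,-0.0751,0.5894,5.9697,0.4214,0.0229,1.0108,0.0000,0.0000,0.0000,0.0000
14,0.2871,-0.2222,-0.5782,1.5680,0.0986,-0.1162,0.5783,6.2482,0.4259,0.0296,0.9980,0.0000,0.0000,0.0000,0.0000
15,0.2880,-0.2243,-0.5697,1.6636,0.0243,-0.1668,0.5585,6.5044,0.4307,0.0372,0.9844,0.0000,0.0000,0.0000,0.0000
16,0.2878,-0.2272,-0.5615,1.7629,-0.0555,-0.2277,0.5224,6.7285,0.4359,0.0456,0.9700,0.0000,0.0000,0.0000,0.0000
17,0.2864,-0.2312,-0.5541,1.8652,-0.1372,-0.2990,0.4582,6.9028,0.4413,0.0550,0.9550,0.0000,0.0000,0.0000,0.0000
18,0.2837,-0.2363,-0.5480,1.9696,-0.2154,-0.3800,0.3479,6.9980,0.4470,0.0654,0.9396,0.0000,0.0000,0.0000,0.0000
19,0.2799,-0.2426,-0.5441,2.0746,-0.2825,-0.4685,0.1648,6.9675,0.4530,0.0768,0.9238,0.0000,0.0000,0.0000,0.0000
20,0.2753,-0.2503,-0.5436,2.1777,-0.3272,-0.5672,-0.0936,6.7793,0.4594,0.0892,0.9078,0.0000,0.0000,0.0000,0.0000
21,0.2703,-0.2598,-0.5469,2.2773,-0.3376,-0.6870,-0.3829,6.4462,0.4662,0.1026,0.8917,0.0000,0.0000,0.0000,0.0000
22,0.2654,-0.2709,-0.5560,2.3694,-0.3079,-0.7906,-0.8597,5.7759,0.4734,0.1169,0.8757,0.0000,0.0000,0.0000,0.0000
23,0.2613,-0.2834,-0.5735,2.4491,-0.2393,-0.8762,-1.4881,4.8078,0.4812,0.1321,0.8596,0.0000,0.0000,0.0000,0.0000
24,0.2583,-0.2971,-0.6008,2.5131,-0.1491,-0.9559,-2.1455,3.7295,0.4894,0.1481,0.8433,0.0000,0.0000,0.0000,0.0000
25,0.2568,-0.3121,-0.6373,2.5616,-0.0586,-1.0504,-2.6888,2.7735,0.4979,0.1648,0.8266,0.0000,0.0000,0.0000,0.0000
26,0.2565,-0.3288,-0.6805,2.5975,0.0217,-1.1739,-3.0474,2.0620,0.5066,0.1819,0.8091,0.0000,0.0000,0.0000,0.0000
27,0.2574,-0.3475,-0.7278,2.6246,0.0929,-1.3282,-3.2329,1.5856,0.5155,0.1995,0.7906,0.0000,0.0000,0.0000,0.0000
28,0.2593,-0.3687,-0.7769,2.6459,0.1608,-1.5082,-3.2893,1.2791,0.5243,0.2174,0.7710,0.0000,0.0000,0.0000,0.0000
29,0.2622,-0.3928,-0.8261,2.6635,0.2292,-1.7075,-3.2572,1.0834,0.5331,0.2355,0.7500,0.0000,0.0000,0.0000,0.0000
30,0.2662,-0.4200,-0.8743,2.6787,0.3003,-1.9209,-3.1644,0.9593,0.5417,0.2539,0.7276,0.0000,0.0000,0.0000,0.0000
31,0.2713,-0.4505,-0.9208,2.6925,0.3743,-2.1447,-3.0278,0.8842,0.5501,0.2724,0.7036,0.0000,0.0000,0.0000,0.0000
32,0.2774,-0.4844,-0.9650,2.7054,0.4509,-2.3763,-2.8577,0.8466,0.5582,0.2909,0.6779,0.0000,0.0000,0.0000,0.0000
33,0.2848,-0.5218,-1.0065,2.7180,0.5295,-2.6139,-2.6601,0.8410,0.5659,0.3094,0.6504,0.0000,0.0000,0.0000,0.0000
34,0.2933,-0.5628,-1.0447,2.7308,0.6092,-2.8561,-2.4388,0.8661,0.5730,0.3277,0.6209,0.0000,0.0000,0.0000,0.0000
35,0.3031,-0.6075,-1.0795,2.7441,0.6895,-3.1024,-2.1952,0.9234,0.5795,0.3457,0.5893,0.0000,0.0000,0.0000,0.0000
36,0.3140,-0.6559,-1.1105,2.7586,0.7701,-3.3526,-1.9290,1.0176,0.5852,0.3634,0.5555,0.0000,0.0000,0.0000,0.0000
37,0.3262,-0.7081,-1.1373,2.7749,0.8508,-3.6074,-1.6377,1.1568,0.5898,0.3806,0.5195,0.0000,0.0000,0.0000,0.0000
38,0.3395,-0.7642,-1.1595,2.7936,0.9322,-3.8682,-1.3158,1.3536,0.5933,0.3970,0.4811,0.0000,0.0000,0.0000,0.0000
39,0.3541,-0.8242,-1.1766,2.8158,1.0152,-4.1374,-0.9550,1.6260,0.5952,0.4126,0.4403,0.0000,0.0000,0.0000,0.0000
40,0.3700,-0.8884,-1.1879,2.8428,1.1011,-4.4188,-0.5433,1.9987,0.5955,0.4272,0.3971,0.0000,0.0000,0.0000,0.0000
41,0.3872,-0.9569,-1.1926,2.8764,1.1919,-4.7169,-0.0660,2.5022,0.5939,0.4405,0.3516,0.0000,0.0000,0.0000,0.0000
42,0.4057,-1.0297,-1.1908,2.9169,1.2710,-4.9862,0.2831,2.8901,0.5901,0.4524,0.3038,0.0000,0.0000,0.0000,0.0000
43,0.4254,-1.1068,-1.1828,2.9653,1.3660,-5.3075,0.8205,3.6200,0.5839,0.4627,0.2540,0.0000,0.0000,0.0000,0.0000
44,0.4467,-1.1890,-1.1657,3.0267,1.4751,-5.6642,1.4767,4.6017,0.5752,0.4713,0.2023,0.0000,0.0000,0.0000,0.0000
45,0.4698,-1.2768,-1.1382,3.1043,1.5964,-6.0424,2.1920,5.7732,0.5639,0.4781,0.1490,0.0000,0.0000,0.0000,0.0000
46,0.4947,-1.3703,-1.0999,3.2005,1.7290,-6.4242,2.8953,7.0642,0.5503,0.4831,0.0943,,,,
# final q (rad): 0.4947 -1.3703 -1.0999 3.2005


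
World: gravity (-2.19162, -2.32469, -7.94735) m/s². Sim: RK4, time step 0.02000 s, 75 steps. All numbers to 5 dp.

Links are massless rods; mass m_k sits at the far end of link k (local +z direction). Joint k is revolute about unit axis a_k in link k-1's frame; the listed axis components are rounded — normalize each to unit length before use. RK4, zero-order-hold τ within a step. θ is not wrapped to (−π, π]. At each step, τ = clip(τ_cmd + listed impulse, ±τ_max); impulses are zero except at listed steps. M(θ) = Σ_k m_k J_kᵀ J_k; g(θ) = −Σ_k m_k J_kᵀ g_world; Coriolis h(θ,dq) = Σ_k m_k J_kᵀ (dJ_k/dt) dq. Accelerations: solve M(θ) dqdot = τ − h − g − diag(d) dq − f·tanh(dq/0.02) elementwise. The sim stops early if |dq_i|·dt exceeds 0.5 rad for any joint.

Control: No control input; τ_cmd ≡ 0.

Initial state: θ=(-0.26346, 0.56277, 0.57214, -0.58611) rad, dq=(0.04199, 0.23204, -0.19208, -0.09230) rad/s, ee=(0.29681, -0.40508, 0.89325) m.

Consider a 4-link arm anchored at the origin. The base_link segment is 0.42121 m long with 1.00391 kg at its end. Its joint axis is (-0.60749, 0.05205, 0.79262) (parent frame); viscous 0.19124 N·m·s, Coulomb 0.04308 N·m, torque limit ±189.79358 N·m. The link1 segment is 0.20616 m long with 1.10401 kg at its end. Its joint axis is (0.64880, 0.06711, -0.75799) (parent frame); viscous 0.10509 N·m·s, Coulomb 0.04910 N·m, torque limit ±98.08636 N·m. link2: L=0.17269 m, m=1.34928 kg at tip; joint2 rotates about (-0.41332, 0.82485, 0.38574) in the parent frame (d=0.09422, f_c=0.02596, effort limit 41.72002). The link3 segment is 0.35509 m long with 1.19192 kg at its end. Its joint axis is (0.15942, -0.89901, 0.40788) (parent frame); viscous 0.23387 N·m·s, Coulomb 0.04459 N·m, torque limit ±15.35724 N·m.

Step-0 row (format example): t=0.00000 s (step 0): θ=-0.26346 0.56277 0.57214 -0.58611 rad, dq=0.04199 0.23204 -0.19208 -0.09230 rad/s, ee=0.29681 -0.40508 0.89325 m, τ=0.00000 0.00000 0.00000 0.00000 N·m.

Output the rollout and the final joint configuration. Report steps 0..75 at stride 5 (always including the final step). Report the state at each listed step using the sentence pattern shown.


t=0.10000 s (step 5): θ=-0.30212 0.61501 0.63733 -0.57720 rad, dq=-0.82952 0.78955 1.46439 0.20678 rad/s, ee=0.29204 -0.44676 0.85860 m, τ=0.00000 0.00000 0.00000 0.00000 N·m.
t=0.20000 s (step 10): θ=-0.43775 0.71965 0.87816 -0.53482 rad, dq=-1.96126 1.27796 3.41879 0.66853 rad/s, ee=0.28390 -0.53273 0.75061 m, τ=0.00000 0.00000 0.00000 0.00000 N·m.
t=0.30000 s (step 15): θ=-0.71345 0.86428 1.30782 -0.47098 rad, dq=-3.62545 1.59784 4.81611 0.18654 rad/s, ee=0.23367 -0.62187 0.55719 m, τ=0.00000 0.00000 0.00000 0.00000 N·m.
t=0.40000 s (step 20): θ=-1.17028 1.00309 1.68755 -0.60041 rad, dq=-5.60379 0.38195 1.75334 -2.91429 rad/s, ee=0.08029 -0.65674 0.31021 m, τ=0.00000 0.00000 0.00000 0.00000 N·m.
t=0.50000 s (step 25): θ=-1.83630 0.78395 1.60820 -0.85896 rad, dq=-7.36532 -4.39391 -2.93038 -1.13858 rad/s, ee=-0.20451 -0.64168 0.06430 m, τ=0.00000 0.00000 0.00000 0.00000 N·m.
t=0.60000 s (step 30): θ=-2.48016 0.49174 1.29673 -0.63866 rad, dq=-4.91463 -0.36100 -2.13382 6.24041 rad/s, ee=-0.63122 -0.52919 -0.12938 m, τ=0.00000 0.00000 0.00000 0.00000 N·m.
t=0.70000 s (step 35): θ=-2.82919 0.55466 1.00666 -0.00550 rad, dq=-2.31455 1.40955 -5.03508 3.49276 rad/s, ee=-1.02635 -0.13687 -0.11736 m, τ=0.00000 0.00000 0.00000 0.00000 N·m.
t=0.80000 s (step 40): θ=-3.09103 0.71326 0.53663 0.14994 rad, dq=-3.46770 1.19698 -2.95195 0.97734 rad/s, ee=-1.05691 0.33217 0.09225 m, τ=0.00000 0.00000 0.00000 0.00000 N·m.
t=0.90000 s (step 45): θ=-3.49949 0.77272 0.47279 0.26986 rad, dq=-4.34733 0.07933 1.35860 1.27199 rad/s, ee=-0.87600 0.63432 0.27098 m, τ=0.00000 0.00000 0.00000 0.00000 N·m.
t=1.00000 s (step 50): θ=-3.89463 0.77639 0.72508 0.35946 rad, dq=-3.32663 0.27814 3.31704 0.34735 rad/s, ee=-0.65725 0.81246 0.34067 m, τ=0.00000 0.00000 0.00000 0.00000 N·m.
t=1.10000 s (step 55): θ=-4.13835 0.87744 1.10072 0.34358 rad, dq=-1.50229 1.91911 4.16283 -0.55836 rad/s, ee=-0.44057 0.89563 0.30894 m, τ=0.00000 0.00000 0.00000 0.00000 N·m.
t=1.20000 s (step 60): θ=-4.19849 1.18683 1.55546 0.24841 rad, dq=0.22666 4.39170 4.95386 -1.41086 rad/s, ee=-0.25109 0.86812 0.19703 m, τ=0.00000 0.00000 0.00000 0.00000 N·m.
t=1.30000 s (step 65): θ=-4.10486 1.79885 2.05989 -0.01082 rad, dq=1.70794 8.01966 4.29520 -4.73335 rad/s, ee=-0.14951 0.71435 0.05381 m, τ=0.00000 0.00000 0.00000 0.00000 N·m.
t=1.40000 s (step 70): θ=-3.80613 2.56895 2.18706 -0.64096 rad, dq=4.51568 6.17789 -0.92948 -5.44865 rad/s, ee=-0.18297 0.50096 -0.04693 m, τ=0.00000 0.00000 0.00000 0.00000 N·m.
t=1.50000 s (step 75): θ=-3.17181 2.95726 2.06451 -0.92813 rad, dq=7.90991 1.16583 -0.94156 -0.35745 rad/s, ee=-0.27394 0.27734 -0.13597 m.
final θ (rad): -3.17181 2.95726 2.06451 -0.92813


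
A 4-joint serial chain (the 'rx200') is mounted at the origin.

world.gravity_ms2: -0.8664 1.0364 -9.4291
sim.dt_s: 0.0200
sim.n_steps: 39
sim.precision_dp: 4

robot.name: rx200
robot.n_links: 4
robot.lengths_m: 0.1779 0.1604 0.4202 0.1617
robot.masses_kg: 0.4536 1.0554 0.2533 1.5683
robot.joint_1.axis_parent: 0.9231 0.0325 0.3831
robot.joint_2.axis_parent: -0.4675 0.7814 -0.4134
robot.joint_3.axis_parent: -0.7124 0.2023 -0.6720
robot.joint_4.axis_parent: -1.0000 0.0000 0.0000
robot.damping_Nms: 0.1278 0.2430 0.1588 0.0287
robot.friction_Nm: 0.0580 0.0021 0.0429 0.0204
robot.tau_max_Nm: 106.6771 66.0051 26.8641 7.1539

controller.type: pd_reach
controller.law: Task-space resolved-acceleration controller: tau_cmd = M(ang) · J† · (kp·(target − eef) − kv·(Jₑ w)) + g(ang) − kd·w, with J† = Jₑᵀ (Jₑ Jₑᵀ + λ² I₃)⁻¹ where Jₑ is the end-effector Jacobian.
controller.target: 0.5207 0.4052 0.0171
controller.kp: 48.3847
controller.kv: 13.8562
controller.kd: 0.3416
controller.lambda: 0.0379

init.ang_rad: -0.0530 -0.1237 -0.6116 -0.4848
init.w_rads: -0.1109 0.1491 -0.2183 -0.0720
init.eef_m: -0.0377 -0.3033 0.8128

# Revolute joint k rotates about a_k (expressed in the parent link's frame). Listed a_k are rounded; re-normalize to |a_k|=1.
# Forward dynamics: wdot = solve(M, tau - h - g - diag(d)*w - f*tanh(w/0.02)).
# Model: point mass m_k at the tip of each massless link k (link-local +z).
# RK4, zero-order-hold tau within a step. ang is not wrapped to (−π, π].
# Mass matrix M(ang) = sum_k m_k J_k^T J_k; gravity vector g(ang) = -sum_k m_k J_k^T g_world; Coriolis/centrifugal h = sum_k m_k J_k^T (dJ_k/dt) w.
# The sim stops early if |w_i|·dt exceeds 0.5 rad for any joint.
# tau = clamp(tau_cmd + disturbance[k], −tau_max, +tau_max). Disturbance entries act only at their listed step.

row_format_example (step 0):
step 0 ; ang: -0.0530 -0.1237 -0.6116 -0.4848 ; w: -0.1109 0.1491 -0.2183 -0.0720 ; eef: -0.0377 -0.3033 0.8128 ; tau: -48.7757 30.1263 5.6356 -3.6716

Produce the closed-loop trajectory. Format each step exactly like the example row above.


step 1 ; ang: -0.0879 -0.1229 -0.6577 -0.5423 ; w: -3.2774 -0.0954 -4.2422 -5.4445 ; eef: -0.0312 -0.2958 0.8062 ; tau: -32.6607 20.9267 4.7191 -1.1272
step 2 ; ang: -0.1702 -0.1280 -0.7684 -0.6580 ; w: -4.8399 -0.4363 -6.5722 -6.0988 ; eef: -0.0162 -0.2767 0.7899 ; tau: -18.7961 12.5713 2.2634 -1.0204
step 3 ; ang: -0.2713 -0.1411 -0.9012 -0.7901 ; w: -5.1902 -0.8069 -6.5674 -7.1400 ; eef: 0.0045 -0.2491 0.7682 ; tau: -8.2567 6.5451 0.2112 -0.3610
step 4 ; ang: -0.3748 -0.1608 -1.0309 -0.9328 ; w: -5.0989 -1.0661 -6.2990 -7.2468 ; eef: 0.0290 -0.2156 0.7430 ; tau: -0.9847 2.7147 -0.6494 0.2931
step 5 ; ang: -0.4735 -0.1832 -1.1529 -1.0762 ; w: -4.7416 -1.0695 -5.8690 -7.1632 ; eef: 0.0559 -0.1788 0.7155 ; tau: 3.8754 0.5486 -0.6680 1.0737
step 6 ; ang: -0.5640 -0.2031 -1.2670 -1.2157 ; w: -4.3197 -0.8609 -5.5684 -6.8160 ; eef: 0.0838 -0.1406 0.6864 ; tau: 6.7406 -0.4340 -0.1658 1.7690
step 7 ; ang: -0.6463 -0.2174 -1.3766 -1.3467 ; w: -3.9409 -0.5779 -5.4405 -6.2740 ; eef: 0.1115 -0.1029 0.6563 ; tau: 8.0456 -0.7011 0.5614 2.2935
step 8 ; ang: -0.7219 -0.2261 -1.4850 -1.4657 ; w: -3.6431 -0.3423 -5.4335 -5.6165 ; eef: 0.1384 -0.0665 0.6254 ; tau: 8.3919 -0.6506 1.3260 2.6306
step 9 ; ang: -0.7923 -0.2310 -1.5937 -1.5710 ; w: -3.4189 -0.1998 -5.4685 -4.9107 ; eef: 0.1642 -0.0320 0.5943 ; tau: 8.3279 -0.5098 2.0345 2.8003
step 10 ; ang: -0.8589 -0.2339 -1.7031 -1.6622 ; w: -3.2475 -0.1430 -5.4822 -4.1994 ; eef: 0.1888 0.0003 0.5633 ; tau: 8.1692 -0.3569 2.6511 2.8325
step 11 ; ang: -0.9224 -0.2365 -1.8122 -1.7394 ; w: -3.1107 -0.1457 -5.4369 -3.5076 ; eef: 0.2120 0.0304 0.5329 ; tau: 8.0357 -0.2018 3.1703 2.7589
step 12 ; ang: -0.9834 -0.2395 -1.9197 -1.8031 ; w: -2.9983 -0.1827 -5.3167 -2.8512 ; eef: 0.2339 0.0586 0.5032 ; tau: 7.9510 -0.0379 3.6001 2.6116
step 13 ; ang: -1.0424 -0.2434 -2.0241 -1.8541 ; w: -2.9060 -0.2368 -5.1198 -2.2420 ; eef: 0.2545 0.0848 0.4744 ; tau: 7.9112 0.1401 3.9532 2.4212
step 14 ; ang: -1.0998 -0.2486 -2.1238 -1.8936 ; w: -2.8335 -0.2993 -4.8530 -1.6895 ; eef: 0.2740 0.1093 0.4467 ; tau: 7.9136 0.3332 4.2428 2.2150
step 15 ; ang: -1.1559 -0.2551 -2.2177 -1.9226 ; w: -2.7808 -0.3683 -4.5272 -1.2007 ; eef: 0.2922 0.1321 0.4201 ; tau: 7.9627 0.5397 4.4796 2.0148
step 16 ; ang: -1.2111 -0.2631 -2.3045 -1.9425 ; w: -2.7462 -0.4454 -4.1554 -0.7796 ; eef: 0.3093 0.1533 0.3945 ; tau: 8.0660 0.7573 4.6728 1.8359
step 17 ; ang: -1.2658 -0.2727 -2.3836 -1.9547 ; w: -2.7251 -0.5330 -3.7520 -0.4263 ; eef: 0.3253 0.1730 0.3700 ; tau: 8.2263 0.9834 4.8301 1.6872
step 18 ; ang: -1.3202 -0.2843 -2.4544 -1.9604 ; w: -2.7098 -0.6318 -3.3321 -0.1373 ; eef: 0.3401 0.1914 0.3465 ; tau: 8.4381 1.2149 4.9589 1.5717
step 19 ; ang: -1.3741 -0.2979 -2.5168 -1.9609 ; w: -2.6906 -0.7383 -2.9115 0.0887 ; eef: 0.3538 0.2084 0.3239 ; tau: 8.6893 1.4474 5.0662 1.4921
step 20 ; ang: -1.4276 -0.3136 -2.5710 -1.9575 ; w: -2.6573 -0.8455 -2.5068 0.2497 ; eef: 0.3665 0.2240 0.3022 ; tau: 8.9664 1.6752 5.1584 1.4528
step 21 ; ang: -1.4802 -0.3316 -2.6173 -1.9513 ; w: -2.6038 -0.9509 -2.1296 0.3799 ; eef: 0.3781 0.2384 0.2814 ; tau: 9.2400 1.8957 5.2405 1.4275
step 22 ; ang: -1.5315 -0.3515 -2.6565 -1.9427 ; w: -2.5256 -1.0455 -1.7903 0.4827 ; eef: 0.3887 0.2516 0.2615 ; tau: 9.4957 2.1022 5.3158 1.4144
step 23 ; ang: -1.5810 -0.3731 -2.6893 -1.9322 ; w: -2.4209 -1.1223 -1.4964 0.5622 ; eef: 0.3984 0.2636 0.2425 ; tau: 9.7222 2.2896 5.3861 1.4105
step 24 ; ang: -1.6281 -0.3961 -2.7167 -1.9204 ; w: -2.2908 -1.1768 -1.2516 0.6226 ; eef: 0.4073 0.2745 0.2244 ; tau: 9.9108 2.4549 5.4519 1.4125
step 25 ; ang: -1.6724 -0.4200 -2.7398 -1.9075 ; w: -2.1385 -1.2070 -1.0561 0.6675 ; eef: 0.4154 0.2843 0.2072 ; tau: 10.0556 2.5968 5.5124 1.4177
step 26 ; ang: -1.7135 -0.4442 -2.7593 -1.8938 ; w: -1.9690 -1.2128 -0.9070 0.6997 ; eef: 0.4228 0.2931 0.1910 ; tau: 10.1538 2.7159 5.5663 1.4238
step 27 ; ang: -1.7510 -0.4683 -2.7764 -1.8796 ; w: -1.7881 -1.1963 -0.7990 0.7217 ; eef: 0.4295 0.3011 0.1757 ; tau: 10.2051 2.8136 5.6119 1.4291
step 28 ; ang: -1.7849 -0.4919 -2.7915 -1.8651 ; w: -1.6017 -1.1603 -0.7252 0.7352 ; eef: 0.4356 0.3083 0.1615 ; tau: 10.2120 2.8924 5.6481 1.4327
step 29 ; ang: -1.8151 -0.5146 -2.8055 -1.8503 ; w: -1.4157 -1.1087 -0.6781 0.7419 ; eef: 0.4412 0.3147 0.1482 ; tau: 10.1787 2.9551 5.6739 1.4341
step 30 ; ang: -1.8416 -0.5361 -2.8188 -1.8354 ; w: -1.2353 -1.0455 -0.6502 0.7430 ; eef: 0.4463 0.3206 0.1359 ; tau: 10.1112 3.0044 5.6891 1.4334
step 31 ; ang: -1.8646 -0.5563 -2.8316 -1.8206 ; w: -1.0647 -0.9747 -0.6347 0.7395 ; eef: 0.4509 0.3259 0.1245 ; tau: 10.0162 3.0432 5.6939 1.4307
step 32 ; ang: -1.8843 -0.5751 -2.8442 -1.8059 ; w: -0.9073 -0.9000 -0.6258 0.7322 ; eef: 0.4551 0.3308 0.1141 ; tau: 9.9011 3.0737 5.6894 1.4265
step 33 ; ang: -1.9011 -0.5923 -2.8566 -1.7913 ; w: -0.7651 -0.8245 -0.6192 0.7220 ; eef: 0.4589 0.3352 0.1046 ; tau: 9.7730 3.0978 5.6767 1.4213
step 34 ; ang: -1.9151 -0.6081 -2.8689 -1.7770 ; w: -0.6392 -0.7507 -0.6115 0.7093 ; eef: 0.4624 0.3394 0.0960 ; tau: 9.6386 3.1167 5.6576 1.4155
step 35 ; ang: -1.9268 -0.6224 -2.8810 -1.7630 ; w: -0.5298 -0.6806 -0.6009 0.6947 ; eef: 0.4655 0.3432 0.0881 ; tau: 9.5035 3.1316 5.6338 1.4095
step 36 ; ang: -1.9365 -0.6354 -2.8928 -1.7492 ; w: -0.4362 -0.6152 -0.5863 0.6786 ; eef: 0.4684 0.3468 0.0810 ; tau: 9.3726 3.1431 5.6070 1.4039
step 37 ; ang: -1.9444 -0.6471 -2.9043 -1.7358 ; w: -0.3574 -0.5553 -0.5678 0.6615 ; eef: 0.4710 0.3502 0.0746 ; tau: 9.2492 3.1515 5.5787 1.3987
step 38 ; ang: -1.9509 -0.6576 -2.9154 -1.7228 ; w: -0.2918 -0.5011 -0.5456 0.6436 ; eef: 0.4733 0.3533 0.0688 ; tau: 9.1360 3.1573 5.5503 1.3942
step 39 ; ang: -1.9562 -0.6672 -2.9261 -1.7101 ; w: -0.2378 -0.4525 -0.5205 0.6252 ; eef: 0.4755 0.3563 0.0635


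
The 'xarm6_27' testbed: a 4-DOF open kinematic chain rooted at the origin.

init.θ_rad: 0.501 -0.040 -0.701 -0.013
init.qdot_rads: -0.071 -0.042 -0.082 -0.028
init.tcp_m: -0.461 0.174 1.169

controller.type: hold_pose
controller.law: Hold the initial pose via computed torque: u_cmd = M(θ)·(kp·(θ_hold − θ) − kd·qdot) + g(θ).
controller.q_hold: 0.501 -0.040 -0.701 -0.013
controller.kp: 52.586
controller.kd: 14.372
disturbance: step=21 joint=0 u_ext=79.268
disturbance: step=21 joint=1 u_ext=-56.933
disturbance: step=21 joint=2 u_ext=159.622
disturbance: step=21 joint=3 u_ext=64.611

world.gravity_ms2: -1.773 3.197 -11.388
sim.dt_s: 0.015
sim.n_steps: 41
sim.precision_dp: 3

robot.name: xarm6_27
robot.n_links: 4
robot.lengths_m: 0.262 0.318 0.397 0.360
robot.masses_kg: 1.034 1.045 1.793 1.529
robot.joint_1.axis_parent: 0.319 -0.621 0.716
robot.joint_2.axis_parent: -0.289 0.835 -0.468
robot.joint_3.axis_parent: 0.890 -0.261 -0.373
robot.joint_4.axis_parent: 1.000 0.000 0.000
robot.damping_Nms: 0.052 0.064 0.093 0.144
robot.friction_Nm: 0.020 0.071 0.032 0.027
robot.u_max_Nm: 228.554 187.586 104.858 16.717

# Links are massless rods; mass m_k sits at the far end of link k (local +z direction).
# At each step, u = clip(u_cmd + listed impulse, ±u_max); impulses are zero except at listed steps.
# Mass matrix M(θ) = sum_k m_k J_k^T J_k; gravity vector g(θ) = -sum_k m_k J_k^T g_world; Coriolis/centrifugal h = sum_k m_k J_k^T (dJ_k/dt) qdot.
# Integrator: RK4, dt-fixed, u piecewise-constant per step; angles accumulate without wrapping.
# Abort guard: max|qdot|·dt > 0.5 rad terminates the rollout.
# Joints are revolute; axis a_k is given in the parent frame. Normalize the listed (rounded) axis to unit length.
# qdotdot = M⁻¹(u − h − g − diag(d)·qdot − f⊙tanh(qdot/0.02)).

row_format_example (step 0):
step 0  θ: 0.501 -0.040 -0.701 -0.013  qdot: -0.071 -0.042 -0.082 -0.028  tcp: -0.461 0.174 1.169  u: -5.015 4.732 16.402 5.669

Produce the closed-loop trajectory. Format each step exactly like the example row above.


step 1  θ: 0.500 -0.040 -0.702 -0.013  qdot: -0.035 -0.010 -0.067 -0.019  tcp: -0.460 0.175 1.169  u: -5.390 5.021 16.138 5.578
step 2  θ: 0.500 -0.040 -0.703 -0.014  qdot: -0.020 0.001 -0.053 -0.013  tcp: -0.460 0.176 1.169  u: -5.708 5.275 15.913 5.501
step 3  θ: 0.500 -0.040 -0.704 -0.014  qdot: -0.013 0.002 -0.040 -0.009  tcp: -0.460 0.177 1.169  u: -5.979 5.494 15.722 5.437
step 4  θ: 0.499 -0.040 -0.704 -0.014  qdot: -0.009 0.002 -0.028 -0.007  tcp: -0.460 0.177 1.168  u: -6.208 5.681 15.559 5.382
step 5  θ: 0.499 -0.040 -0.705 -0.014  qdot: -0.006 0.002 -0.019 -0.005  tcp: -0.460 0.178 1.168  u: -6.401 5.839 15.421 5.337
step 6  θ: 0.499 -0.040 -0.705 -0.014  qdot: -0.004 0.001 -0.012 -0.004  tcp: -0.460 0.178 1.168  u: -6.565 5.973 15.305 5.298
step 7  θ: 0.499 -0.040 -0.705 -0.014  qdot: -0.002 0.001 -0.006 -0.002  tcp: -0.460 0.178 1.168  u: -6.702 6.086 15.208 5.266
step 8  θ: 0.499 -0.040 -0.705 -0.014  qdot: -0.001 0.000 -0.001 -0.001  tcp: -0.460 0.178 1.168  u: -6.818 6.181 15.127 5.240
step 9  θ: 0.499 -0.040 -0.705 -0.014  qdot: 0.001 0.000 0.002 0.000  tcp: -0.460 0.178 1.168  u: -6.915 6.261 15.060 5.217
step 10  θ: 0.499 -0.040 -0.705 -0.014  qdot: 0.002 0.000 0.005 0.001  tcp: -0.460 0.178 1.168  u: -6.996 6.328 15.004 5.199
step 11  θ: 0.499 -0.040 -0.705 -0.014  qdot: 0.002 -0.000 0.006 0.002  tcp: -0.460 0.178 1.168  u: -7.064 6.385 14.958 5.184
step 12  θ: 0.499 -0.040 -0.705 -0.014  qdot: 0.003 -0.000 0.008 0.003  tcp: -0.460 0.178 1.168  u: -7.120 6.432 14.920 5.171
step 13  θ: 0.499 -0.040 -0.705 -0.014  qdot: 0.004 -0.000 0.009 0.003  tcp: -0.460 0.178 1.168  u: -7.166 6.471 14.888 5.161
step 14  θ: 0.499 -0.040 -0.704 -0.014  qdot: 0.004 -0.000 0.010 0.004  tcp: -0.460 0.178 1.168  u: -7.205 6.503 14.862 5.153
step 15  θ: 0.499 -0.040 -0.704 -0.014  qdot: 0.004 -0.000 0.010 0.004  tcp: -0.460 0.177 1.168  u: -7.236 6.529 14.840 5.145
step 16  θ: 0.499 -0.040 -0.704 -0.014  qdot: 0.004 -0.000 0.010 0.004  tcp: -0.460 0.177 1.168  u: -7.262 6.551 14.822 5.140
step 17  θ: 0.500 -0.040 -0.704 -0.014  qdot: 0.004 -0.001 0.010 0.004  tcp: -0.460 0.177 1.168  u: -7.283 6.569 14.808 5.135
step 18  θ: 0.500 -0.040 -0.704 -0.014  qdot: 0.004 -0.001 0.010 0.004  tcp: -0.460 0.177 1.168  u: -7.299 6.583 14.795 5.131
step 19  θ: 0.500 -0.040 -0.704 -0.014  qdot: 0.004 -0.000 0.010 0.004  tcp: -0.460 0.177 1.169  u: -7.313 6.595 14.785 5.128
step 20  θ: 0.500 -0.040 -0.704 -0.014  qdot: 0.004 -0.000 0.010 0.004  tcp: -0.460 0.177 1.169  u: -7.323 6.604 14.777 5.125
step 21  θ: 0.500 -0.040 -0.703 -0.014  qdot: 0.004 -0.000 0.009 0.003  tcp: -0.460 0.177 1.169  u: 71.937 -50.322 104.858 16.717
step 22  θ: 0.510 -0.027 -0.676 -0.060  qdot: 1.311 1.746 3.650 -6.107  tcp: -0.461 0.173 1.169  u: -24.928 19.252 -5.329 2.537
step 23  θ: 0.525 -0.006 -0.628 -0.139  qdot: 0.777 1.064 2.791 -4.519  tcp: -0.463 0.166 1.169  u: -22.026 17.189 -2.252 2.973
step 24  θ: 0.535 0.007 -0.591 -0.197  qdot: 0.456 0.643 2.077 -3.259  tcp: -0.463 0.160 1.169  u: -19.552 15.386 0.345 3.369
step 25  θ: 0.540 0.014 -0.564 -0.239  qdot: 0.258 0.375 1.498 -2.275  tcp: -0.463 0.155 1.169  u: -17.455 13.844 2.542 3.717
step 26  θ: 0.543 0.018 -0.546 -0.267  qdot: 0.128 0.196 1.034 -1.512  tcp: -0.463 0.152 1.169  u: -15.684 12.540 4.405 4.017
step 27  θ: 0.544 0.020 -0.533 -0.285  qdot: 0.038 0.071 0.666 -0.923  tcp: -0.463 0.149 1.169  u: -14.191 11.445 5.989 4.275
step 28  θ: 0.544 0.021 -0.525 -0.296  qdot: -0.016 -0.008 0.374 -0.470  tcp: -0.463 0.147 1.169  u: -12.939 10.525 7.335 4.495
step 29  θ: 0.544 0.021 -0.521 -0.300  qdot: -0.024 -0.031 0.141 -0.118  tcp: -0.464 0.146 1.169  u: -11.892 9.732 8.484 4.682
step 30  θ: 0.543 0.020 -0.520 -0.300  qdot: -0.028 -0.045 -0.035 0.136  tcp: -0.464 0.146 1.169  u: -11.013 9.062 9.463 4.849
step 31  θ: 0.543 0.019 -0.522 -0.296  qdot: -0.035 -0.059 -0.164 0.315  tcp: -0.464 0.146 1.170  u: -10.277 8.500 10.287 4.995
step 32  θ: 0.542 0.018 -0.525 -0.291  qdot: -0.041 -0.069 -0.261 0.447  tcp: -0.464 0.146 1.170  u: -9.661 8.030 10.990 5.117
step 33  θ: 0.542 0.017 -0.530 -0.283  qdot: -0.046 -0.077 -0.332 0.541  tcp: -0.464 0.146 1.170  u: -9.147 7.638 11.589 5.218
step 34  θ: 0.541 0.016 -0.535 -0.275  qdot: -0.051 -0.084 -0.383 0.606  tcp: -0.464 0.147 1.170  u: -8.721 7.312 12.100 5.302
step 35  θ: 0.540 0.015 -0.541 -0.265  qdot: -0.054 -0.088 -0.418 0.647  tcp: -0.464 0.148 1.170  u: -8.367 7.041 12.535 5.370
step 36  θ: 0.539 0.013 -0.547 -0.255  qdot: -0.057 -0.091 -0.440 0.671  tcp: -0.464 0.149 1.171  u: -8.076 6.818 12.904 5.425
step 37  θ: 0.539 0.012 -0.554 -0.245  qdot: -0.058 -0.092 -0.451 0.681  tcp: -0.464 0.150 1.171  u: -7.836 6.635 13.218 5.468
step 38  θ: 0.538 0.011 -0.561 -0.235  qdot: -0.059 -0.092 -0.455 0.680  tcp: -0.464 0.152 1.171  u: -7.641 6.486 13.484 5.502
step 39  θ: 0.537 0.009 -0.568 -0.225  qdot: -0.058 -0.091 -0.453 0.671  tcp: -0.464 0.153 1.171  u: -7.483 6.364 13.710 5.527
step 40  θ: 0.536 0.008 -0.574 -0.215  qdot: -0.057 -0.088 -0.445 0.656  tcp: -0.464 0.154 1.171  u: -7.356 6.266 13.900 5.545
step 41  θ: 0.535 0.007 -0.581 -0.205  qdot: -0.055 -0.085 -0.435 0.637  tcp: -0.464 0.156 1.171


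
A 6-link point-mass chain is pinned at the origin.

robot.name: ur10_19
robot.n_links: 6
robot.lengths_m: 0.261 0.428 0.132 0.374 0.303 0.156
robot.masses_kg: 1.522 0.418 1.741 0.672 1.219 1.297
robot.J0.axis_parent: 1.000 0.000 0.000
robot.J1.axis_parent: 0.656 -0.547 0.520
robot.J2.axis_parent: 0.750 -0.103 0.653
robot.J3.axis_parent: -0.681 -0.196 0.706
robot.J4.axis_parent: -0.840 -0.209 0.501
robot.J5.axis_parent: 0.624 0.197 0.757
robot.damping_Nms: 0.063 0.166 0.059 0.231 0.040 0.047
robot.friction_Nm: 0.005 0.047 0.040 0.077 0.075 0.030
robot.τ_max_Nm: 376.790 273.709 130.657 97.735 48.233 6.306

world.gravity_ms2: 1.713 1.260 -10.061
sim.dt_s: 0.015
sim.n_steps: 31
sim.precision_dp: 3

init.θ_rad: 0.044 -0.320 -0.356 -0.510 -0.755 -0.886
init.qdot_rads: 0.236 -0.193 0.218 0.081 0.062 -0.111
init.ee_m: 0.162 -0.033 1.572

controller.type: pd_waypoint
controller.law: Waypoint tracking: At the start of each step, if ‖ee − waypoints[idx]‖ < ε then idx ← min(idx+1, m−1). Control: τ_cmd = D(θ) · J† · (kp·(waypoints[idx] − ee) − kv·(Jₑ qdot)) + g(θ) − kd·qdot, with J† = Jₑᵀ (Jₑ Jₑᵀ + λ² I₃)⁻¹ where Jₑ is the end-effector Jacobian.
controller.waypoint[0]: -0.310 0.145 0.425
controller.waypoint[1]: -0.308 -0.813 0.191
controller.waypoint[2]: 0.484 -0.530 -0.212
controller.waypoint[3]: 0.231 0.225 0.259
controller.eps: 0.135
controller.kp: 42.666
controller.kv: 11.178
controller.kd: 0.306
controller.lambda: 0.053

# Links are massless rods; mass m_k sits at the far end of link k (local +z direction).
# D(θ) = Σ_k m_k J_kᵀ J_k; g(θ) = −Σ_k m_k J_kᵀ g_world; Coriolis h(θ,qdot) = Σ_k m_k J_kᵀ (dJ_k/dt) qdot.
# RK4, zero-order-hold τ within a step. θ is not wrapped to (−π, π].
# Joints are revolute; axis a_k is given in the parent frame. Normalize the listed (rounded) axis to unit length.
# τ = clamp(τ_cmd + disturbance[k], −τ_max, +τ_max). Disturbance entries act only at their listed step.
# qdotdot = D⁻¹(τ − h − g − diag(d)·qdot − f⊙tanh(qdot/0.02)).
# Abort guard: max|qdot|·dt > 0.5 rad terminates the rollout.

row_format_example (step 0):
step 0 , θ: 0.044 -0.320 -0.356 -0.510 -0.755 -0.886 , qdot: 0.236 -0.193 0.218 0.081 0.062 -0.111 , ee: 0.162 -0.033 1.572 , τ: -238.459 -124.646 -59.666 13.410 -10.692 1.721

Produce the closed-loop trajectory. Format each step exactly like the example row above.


step 1 , θ: 0.043 -0.336 -0.344 -0.520 -0.779 -0.890 , qdot: -0.449 -1.914 1.500 -1.328 -3.137 -0.241 , ee: 0.162 -0.037 1.566 , τ: -189.731 -97.835 -47.757 9.681 -8.791 1.596
step 2 , θ: 0.031 -0.375 -0.310 -0.547 -0.840 -0.888 , qdot: -1.108 -3.232 3.111 -2.286 -4.938 0.676 , ee: 0.158 -0.038 1.552 , τ: -132.962 -66.133 -33.424 3.595 -8.641 1.258
step 3 , θ: 0.010 -0.430 -0.252 -0.587 -0.919 -0.873 , qdot: -1.693 -4.100 4.685 -2.999 -5.491 1.498 , ee: 0.150 -0.035 1.529 , τ: -79.912 -34.600 -19.534 -2.441 -8.694 1.015
step 4 , θ: -0.019 -0.495 -0.173 -0.636 -1.001 -0.848 , qdot: -2.188 -4.516 5.952 -3.435 -5.295 1.939 , ee: 0.139 -0.028 1.498 , τ: -37.210 -8.076 -8.296 -6.836 -8.017 0.865
step 5 , θ: -0.054 -0.563 -0.077 -0.689 -1.077 -0.819 , qdot: -2.589 -4.558 6.810 -3.573 -4.821 1.945 , ee: 0.128 -0.019 1.461 , τ: -5.630 11.723 -0.369 -9.211 -6.439 0.774
step 6 , θ: -0.096 -0.630 0.029 -0.742 -1.145 -0.792 , qdot: -2.901 -4.335 7.288 -3.455 -4.340 1.694 , ee: 0.115 -0.007 1.419 , τ: 16.637 25.029 4.538 -9.804 -4.175 0.679
step 7 , θ: -0.141 -0.692 0.140 -0.791 -1.207 -0.769 , qdot: -3.130 -3.949 7.462 -3.183 -3.946 1.356 , ee: 0.102 0.007 1.373 , τ: 31.941 33.006 7.093 -9.082 -1.558 0.552
step 8 , θ: -0.189 -0.748 0.251 -0.837 -1.264 -0.751 , qdot: -3.286 -3.475 7.410 -2.862 -3.639 1.032 , ee: 0.089 0.021 1.325 , τ: 42.328 37.020 7.996 -7.521 1.113 0.395
step 9 , θ: -0.239 -0.796 0.361 -0.877 -1.316 -0.738 , qdot: -3.378 -2.965 7.200 -2.568 -3.390 0.765 , ee: 0.075 0.036 1.276 , τ: 49.338 38.293 7.828 -5.508 3.626 0.223
step 10 , θ: -0.290 -0.837 0.467 -0.914 -1.365 -0.728 , qdot: -3.414 -2.450 6.882 -2.345 -3.175 0.560 , ee: 0.061 0.051 1.227 , τ: 54.033 37.786 7.019 -3.328 5.854 0.054
step 11 , θ: -0.341 -0.870 0.567 -0.948 -1.411 -0.721 , qdot: -3.398 -1.950 6.494 -2.208 -2.978 0.408 , ee: 0.046 0.065 1.178 , τ: 57.108 36.204 5.867 -1.173 7.734 -0.098
step 12 , θ: -0.392 -0.895 0.661 -0.981 -1.454 -0.715 , qdot: -3.338 -1.477 6.067 -2.154 -2.791 0.296 , ee: 0.031 0.078 1.129 , τ: 59.003 34.046 4.564 0.836 9.247 -0.225
step 13 , θ: -0.441 -0.914 0.749 -1.013 -1.495 -0.712 , qdot: -3.240 -1.040 5.624 -2.169 -2.610 0.212 , ee: 0.016 0.091 1.083 , τ: 59.994 31.653 3.225 2.627 10.398 -0.323
step 14 , θ: -0.488 -0.927 0.830 -1.046 -1.533 -0.709 , qdot: -3.112 -0.641 5.183 -2.237 -2.436 0.146 , ee: 0.001 0.103 1.037 , τ: 60.264 29.245 1.915 4.163 11.207 -0.390
step 15 , θ: -0.534 -0.934 0.904 -1.081 -1.568 -0.707 , qdot: -2.960 -0.284 4.760 -2.339 -2.267 0.091 , ee: -0.014 0.113 0.994 , τ: 59.952 26.955 0.666 5.429 11.702 -0.425
step 16 , θ: -0.577 -0.936 0.973 -1.117 -1.601 -0.706 , qdot: -2.793 0.033 4.364 -2.461 -2.105 0.042 , ee: -0.029 0.123 0.952 , τ: 59.176 24.851 -0.505 6.424 11.915 -0.430
step 17 , θ: -0.618 -0.933 1.035 -1.154 -1.631 -0.706 , qdot: -2.616 0.309 4.004 -2.590 -1.946 0.021 , ee: -0.043 0.132 0.913 , τ: 58.057 22.964 -1.575 7.164 11.883 -0.418
step 18 , θ: -0.656 -0.927 1.093 -1.194 -1.659 -0.706 , qdot: -2.435 0.551 3.682 -2.713 -1.795 0.012 , ee: -0.057 0.140 0.876 , τ: 56.674 21.290 -2.552 7.660 11.637 -0.385
step 19 , θ: -0.691 -0.917 1.146 -1.236 -1.685 -0.706 , qdot: -2.256 0.759 3.396 -2.827 -1.653 -0.019 , ee: -0.071 0.147 0.840 , τ: 55.101 19.807 -3.450 7.923 11.205 -0.323
step 20 , θ: -0.723 -0.904 1.195 -1.279 -1.709 -0.706 , qdot: -2.082 0.939 3.148 -2.930 -1.519 -0.061 , ee: -0.084 0.153 0.807 , τ: 53.407 18.494 -4.262 7.979 10.622 -0.242
step 21 , θ: -0.753 -0.889 1.240 -1.323 -1.731 -0.707 , qdot: -1.916 1.095 2.937 -3.013 -1.392 -0.048 , ee: -0.097 0.159 0.777 , τ: 51.663 17.335 -4.959 7.865 9.930 -0.166
step 22 , θ: -0.781 -0.871 1.283 -1.369 -1.751 -0.708 , qdot: -1.758 1.226 2.754 -3.087 -1.274 -0.104 , ee: -0.109 0.164 0.748 , τ: 49.875 16.290 -5.607 7.575 9.133 -0.054
step 23 , θ: -0.806 -0.852 1.323 -1.416 -1.769 -0.710 , qdot: -1.611 1.336 2.601 -3.147 -1.163 -0.164 , ee: -0.121 0.168 0.722 , τ: 48.094 15.348 -6.174 7.149 8.271 0.066
step 24 , θ: -0.829 -0.831 1.361 -1.463 -1.786 -0.713 , qdot: -1.474 1.428 2.472 -3.195 -1.058 -0.226 , ee: -0.132 0.172 0.698 , τ: 46.339 14.492 -6.662 6.610 7.369 0.192
step 25 , θ: -0.850 -0.809 1.398 -1.511 -1.801 -0.716 , qdot: -1.349 1.501 2.366 -3.233 -0.957 -0.288 , ee: -0.142 0.175 0.676 , τ: 44.620 13.707 -7.075 5.980 6.448 0.319
step 26 , θ: -0.870 -0.786 1.432 -1.560 -1.815 -0.721 , qdot: -1.235 1.558 2.280 -3.262 -0.860 -0.350 , ee: -0.152 0.178 0.656 , τ: 42.939 12.979 -7.417 5.277 5.527 0.444
step 27 , θ: -0.887 -0.763 1.466 -1.609 -1.828 -0.727 , qdot: -1.131 1.598 2.211 -3.285 -0.764 -0.409 , ee: -0.161 0.180 0.638 , τ: 41.283 12.295 -7.694 4.520 4.623 0.565
step 28 , θ: -0.904 -0.738 1.499 -1.659 -1.838 -0.733 , qdot: -1.038 1.624 2.157 -3.304 -0.668 -0.464 , ee: -0.169 0.181 0.621 , τ: 39.625 11.636 -7.915 3.723 3.746 0.679
step 29 , θ: -0.919 -0.714 1.531 -1.708 -1.848 -0.740 , qdot: -0.956 1.634 2.118 -3.319 -0.570 -0.514 , ee: -0.177 0.182 0.607 , τ: 37.921 10.983 -8.091 2.901 2.907 0.785
step 30 , θ: -0.932 -0.689 1.563 -1.758 -1.856 -0.748 , qdot: -0.884 1.630 2.091 -3.334 -0.466 -0.557 , ee: -0.184 0.183 0.594 , τ: 36.106 10.307 -8.240 2.062 2.109 0.879
step 31 , θ: -0.945 -0.665 1.594 -1.808 -1.862 -0.757 , qdot: -0.824 1.611 2.074 -3.349 -0.354 -0.590 , ee: -0.190 0.182 0.583


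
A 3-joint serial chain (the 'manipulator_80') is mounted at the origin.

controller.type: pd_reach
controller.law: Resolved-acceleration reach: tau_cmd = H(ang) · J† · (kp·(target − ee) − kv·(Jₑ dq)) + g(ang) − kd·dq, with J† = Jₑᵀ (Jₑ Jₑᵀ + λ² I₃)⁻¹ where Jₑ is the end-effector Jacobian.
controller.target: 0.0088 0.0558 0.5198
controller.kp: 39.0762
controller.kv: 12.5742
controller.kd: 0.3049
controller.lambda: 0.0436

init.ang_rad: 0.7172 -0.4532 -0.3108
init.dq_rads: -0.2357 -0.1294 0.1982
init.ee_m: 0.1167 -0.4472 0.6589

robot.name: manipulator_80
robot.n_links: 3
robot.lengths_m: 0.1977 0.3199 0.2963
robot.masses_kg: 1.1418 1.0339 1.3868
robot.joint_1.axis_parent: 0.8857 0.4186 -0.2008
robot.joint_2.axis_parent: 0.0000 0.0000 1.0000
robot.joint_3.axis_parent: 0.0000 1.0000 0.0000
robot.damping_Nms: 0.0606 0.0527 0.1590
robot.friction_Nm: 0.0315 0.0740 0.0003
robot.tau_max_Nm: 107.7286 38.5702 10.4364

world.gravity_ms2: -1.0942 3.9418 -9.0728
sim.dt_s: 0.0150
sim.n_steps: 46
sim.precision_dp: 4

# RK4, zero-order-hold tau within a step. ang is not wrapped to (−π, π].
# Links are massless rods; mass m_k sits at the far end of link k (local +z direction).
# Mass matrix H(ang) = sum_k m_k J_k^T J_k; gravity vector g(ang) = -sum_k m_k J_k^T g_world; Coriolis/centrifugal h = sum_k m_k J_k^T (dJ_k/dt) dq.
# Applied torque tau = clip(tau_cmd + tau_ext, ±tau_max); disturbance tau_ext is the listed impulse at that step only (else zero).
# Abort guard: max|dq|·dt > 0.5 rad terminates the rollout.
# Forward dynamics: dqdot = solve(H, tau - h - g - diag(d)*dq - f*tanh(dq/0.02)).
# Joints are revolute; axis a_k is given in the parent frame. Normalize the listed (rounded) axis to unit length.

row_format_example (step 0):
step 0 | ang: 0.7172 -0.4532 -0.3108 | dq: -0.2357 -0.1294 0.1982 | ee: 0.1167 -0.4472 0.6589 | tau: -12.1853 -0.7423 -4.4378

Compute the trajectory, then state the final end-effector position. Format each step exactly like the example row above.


step 1 | ang: 0.7150 -0.4666 -0.3148 | dq: -0.0671 -1.5833 -0.7198 | ee: 0.1161 -0.4443 0.6607 | tau: -9.2619 -0.2023 -3.3001
step 2 | ang: 0.7144 -0.4903 -0.3297 | dq: -0.0141 -1.5716 -1.2608 | ee: 0.1140 -0.4399 0.6629 | tau: -6.9123 -0.2230 -2.5053
step 3 | ang: 0.7148 -0.5145 -0.3524 | dq: 0.0682 -1.6332 -1.7663 | ee: 0.1105 -0.4345 0.6653 | tau: -4.6793 -0.2484 -1.8489
step 4 | ang: 0.7167 -0.5402 -0.3827 | dq: 0.1860 -1.7555 -2.2725 | ee: 0.1061 -0.4282 0.6675 | tau: -2.7827 -0.2866 -1.2976
step 5 | ang: 0.7206 -0.5677 -0.4206 | dq: 0.3321 -1.8801 -2.7824 | ee: 0.1009 -0.4212 0.6694 | tau: -1.5089 -0.3573 -0.8325
step 6 | ang: 0.7268 -0.5966 -0.4660 | dq: 0.4879 -1.9528 -3.2692 | ee: 0.0953 -0.4134 0.6706 | tau: -1.0654 -0.4672 -0.4409
step 7 | ang: 0.7351 -0.6260 -0.5182 | dq: 0.6265 -1.9417 -3.6843 | ee: 0.0895 -0.4049 0.6710 | tau: -1.4082 -0.6043 -0.1104
step 8 | ang: 0.7453 -0.6545 -0.5757 | dq: 0.7240 -1.8502 -3.9832 | ee: 0.0837 -0.3957 0.6704 | tau: -2.2407 -0.7421 0.1759
step 9 | ang: 0.7565 -0.6811 -0.6367 | dq: 0.7690 -1.7081 -4.1485 | ee: 0.0782 -0.3858 0.6689 | tau: -3.2035 -0.8540 0.4374
step 10 | ang: 0.7680 -0.7055 -0.6992 | dq: 0.7637 -1.5493 -4.1923 | ee: 0.0730 -0.3754 0.6665 | tau: -4.0444 -0.9242 0.6906
step 11 | ang: 0.7791 -0.7276 -0.7617 | dq: 0.7183 -1.3974 -4.1425 | ee: 0.0683 -0.3644 0.6635 | tau: -4.6524 -0.9497 0.9456
step 12 | ang: 0.7893 -0.7474 -0.8229 | dq: 0.6447 -1.2634 -4.0289 | ee: 0.0639 -0.3531 0.6600 | tau: -5.0128 -0.9356 1.2057
step 13 | ang: 0.7983 -0.7655 -0.8821 | dq: 0.5535 -1.1504 -3.8758 | ee: 0.0600 -0.3414 0.6561 | tau: -5.1564 -0.8909 1.4695
step 14 | ang: 0.8058 -0.7820 -0.9389 | dq: 0.4528 -1.0568 -3.7010 | ee: 0.0565 -0.3294 0.6520 | tau: -5.1279 -0.8250 1.7333
step 15 | ang: 0.8118 -0.7972 -0.9930 | dq: 0.3485 -0.9799 -3.5162 | ee: 0.0533 -0.3173 0.6479 | tau: -4.9709 -0.7460 1.9925
step 16 | ang: 0.8162 -0.8114 -1.0442 | dq: 0.2447 -0.9166 -3.3288 | ee: 0.0504 -0.3050 0.6436 | tau: -4.7224 -0.6605 2.2429
step 17 | ang: 0.8191 -0.8247 -1.0927 | dq: 0.1441 -0.8640 -3.1433 | ee: 0.0478 -0.2927 0.6394 | tau: -4.4119 -0.5733 2.4811
step 18 | ang: 0.8206 -0.8373 -1.1385 | dq: 0.0486 -0.8200 -2.9625 | ee: 0.0454 -0.2803 0.6353 | tau: -4.0618 -0.4878 2.7046
step 19 | ang: 0.8206 -0.8493 -1.1816 | dq: -0.0401 -0.7829 -2.7890 | ee: 0.0432 -0.2680 0.6312 | tau: -3.6944 -0.4063 2.9119
step 20 | ang: 0.8194 -0.8608 -1.2221 | dq: -0.1213 -0.7511 -2.6235 | ee: 0.0411 -0.2558 0.6272 | tau: -3.3227 -0.3301 3.1022
step 21 | ang: 0.8170 -0.8718 -1.2602 | dq: -0.1956 -0.7230 -2.4649 | ee: 0.0392 -0.2438 0.6233 | tau: -2.9479 -0.2602 3.2747
step 22 | ang: 0.8136 -0.8825 -1.2960 | dq: -0.2628 -0.6979 -2.3133 | ee: 0.0374 -0.2319 0.6195 | tau: -2.5764 -0.1968 3.4297
step 23 | ang: 0.8092 -0.8928 -1.3296 | dq: -0.3230 -0.6751 -2.1691 | ee: 0.0357 -0.2202 0.6158 | tau: -2.2131 -0.1400 3.5678
step 24 | ang: 0.8039 -0.9027 -1.3611 | dq: -0.3761 -0.6540 -2.0322 | ee: 0.0341 -0.2087 0.6122 | tau: -1.8609 -0.0896 3.6899
step 25 | ang: 0.7979 -0.9124 -1.3906 | dq: -0.4225 -0.6343 -1.9025 | ee: 0.0326 -0.1975 0.6088 | tau: -1.5223 -0.0451 3.7970
step 26 | ang: 0.7913 -0.9218 -1.4182 | dq: -0.4624 -0.6156 -1.7800 | ee: 0.0311 -0.1866 0.6054 | tau: -1.1985 -0.0063 3.8903
step 27 | ang: 0.7841 -0.9309 -1.4440 | dq: -0.4962 -0.5976 -1.6644 | ee: 0.0297 -0.1759 0.6022 | tau: -0.8904 0.0274 3.9709
step 28 | ang: 0.7765 -0.9397 -1.4682 | dq: -0.5241 -0.5802 -1.5557 | ee: 0.0284 -0.1656 0.5991 | tau: -0.5984 0.0565 4.0399
step 29 | ang: 0.7684 -0.9483 -1.4907 | dq: -0.5467 -0.5633 -1.4534 | ee: 0.0271 -0.1556 0.5961 | tau: -0.3226 0.0813 4.0986
step 30 | ang: 0.7601 -0.9566 -1.5118 | dq: -0.5643 -0.5467 -1.3575 | ee: 0.0259 -0.1459 0.5932 | tau: -0.0628 0.1023 4.1479
step 31 | ang: 0.7515 -0.9646 -1.5315 | dq: -0.5773 -0.5303 -1.2676 | ee: 0.0247 -0.1365 0.5904 | tau: 0.1811 0.1201 4.1891
step 32 | ang: 0.7428 -0.9725 -1.5499 | dq: -0.5861 -0.5141 -1.1836 | ee: 0.0235 -0.1274 0.5877 | tau: 0.4097 0.1348 4.2229
step 33 | ang: 0.7340 -0.9801 -1.5670 | dq: -0.5911 -0.4982 -1.1050 | ee: 0.0224 -0.1187 0.5850 | tau: 0.6233 0.1471 4.2502
step 34 | ang: 0.7251 -0.9874 -1.5830 | dq: -0.5927 -0.4824 -1.0318 | ee: 0.0213 -0.1103 0.5825 | tau: 0.8227 0.1570 4.2720
step 35 | ang: 0.7162 -0.9945 -1.5980 | dq: -0.5912 -0.4667 -0.9635 | ee: 0.0203 -0.1022 0.5801 | tau: 1.0082 0.1651 4.2888
step 36 | ang: 0.7074 -1.0014 -1.6120 | dq: -0.5870 -0.4513 -0.8999 | ee: 0.0193 -0.0945 0.5777 | tau: 1.1807 0.1714 4.3014
step 37 | ang: 0.6986 -1.0081 -1.6250 | dq: -0.5805 -0.4360 -0.8408 | ee: 0.0183 -0.0870 0.5755 | tau: 1.3406 0.1764 4.3103
step 38 | ang: 0.6900 -1.0145 -1.6372 | dq: -0.5719 -0.4210 -0.7859 | ee: 0.0174 -0.0799 0.5733 | tau: 1.4886 0.1801 4.3161
step 39 | ang: 0.6815 -1.0207 -1.6486 | dq: -0.5615 -0.4062 -0.7348 | ee: 0.0165 -0.0730 0.5712 | tau: 1.6254 0.1828 4.3192
step 40 | ang: 0.6732 -1.0267 -1.6593 | dq: -0.5495 -0.3916 -0.6874 | ee: 0.0156 -0.0665 0.5691 | tau: 1.7517 0.1846 4.3199
step 41 | ang: 0.6650 -1.0325 -1.6693 | dq: -0.5364 -0.3774 -0.6434 | ee: 0.0148 -0.0603 0.5672 | tau: 1.8679 0.1857 4.3188
step 42 | ang: 0.6571 -1.0380 -1.6786 | dq: -0.5221 -0.3634 -0.6026 | ee: 0.0140 -0.0543 0.5653 | tau: 1.9747 0.1862 4.3159
step 43 | ang: 0.6494 -1.0434 -1.6874 | dq: -0.5071 -0.3497 -0.5648 | ee: 0.0132 -0.0486 0.5635 | tau: 2.0728 0.1863 4.3118
step 44 | ang: 0.6419 -1.0485 -1.6956 | dq: -0.4913 -0.3364 -0.5297 | ee: 0.0125 -0.0432 0.5617 | tau: 2.1627 0.1859 4.3065
step 45 | ang: 0.6346 -1.0535 -1.7033 | dq: -0.4751 -0.3234 -0.4971 | ee: 0.0118 -0.0380 0.5600 | tau: 2.2449 0.1853 4.3002
step 46 | ang: 0.6276 -1.0582 -1.7105 | dq: -0.4586 -0.3107 -0.4669 | ee: 0.0112 -0.0331 0.5584
final ee position (m): 0.0112 -0.0331 0.5584
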